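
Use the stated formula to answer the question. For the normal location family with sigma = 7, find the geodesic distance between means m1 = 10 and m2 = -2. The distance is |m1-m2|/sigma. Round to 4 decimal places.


On the fixed-variance normal subfamily, geodesic distance = |m1-m2|/sigma.
|10 - -2| = 12.
sigma = 7.
d = 12/7 = 1.7143

1.7143


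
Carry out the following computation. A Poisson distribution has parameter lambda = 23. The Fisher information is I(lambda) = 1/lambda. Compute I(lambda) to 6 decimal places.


Fisher information for Poisson: I(lambda) = 1/lambda.
lambda = 23.
I(lambda) = 1/23 = 0.043478

0.043478


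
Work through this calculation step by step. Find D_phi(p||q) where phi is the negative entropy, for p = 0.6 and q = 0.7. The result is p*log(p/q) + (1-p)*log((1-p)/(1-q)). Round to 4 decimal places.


Bregman divergence with negative entropy generator:
D = p*log(p/q) + (1-p)*log((1-p)/(1-q)).
p = 0.6, q = 0.7.
p*log(p/q) = 0.6*log(0.6/0.7) = -0.09249.
(1-p)*log((1-p)/(1-q)) = 0.4*log(0.4/0.3) = 0.115073.
D = -0.09249 + 0.115073 = 0.0226

0.0226


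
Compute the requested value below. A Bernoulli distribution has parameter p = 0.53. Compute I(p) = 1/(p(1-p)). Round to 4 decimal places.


For Bernoulli(p), Fisher information is I(p) = 1/(p*(1-p)).
p = 0.53, 1-p = 0.47.
p*(1-p) = 0.2491.
I(p) = 1/0.2491 = 4.0145

4.0145


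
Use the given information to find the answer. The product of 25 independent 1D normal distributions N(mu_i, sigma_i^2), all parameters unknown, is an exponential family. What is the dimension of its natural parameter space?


Exponential family dimension calculation:
Each univariate normal has two natural parameters (mu/sigma^2 and -1/(2 sigma^2)).
With 25 independent components, dim = 2 * 25 = 50.

50


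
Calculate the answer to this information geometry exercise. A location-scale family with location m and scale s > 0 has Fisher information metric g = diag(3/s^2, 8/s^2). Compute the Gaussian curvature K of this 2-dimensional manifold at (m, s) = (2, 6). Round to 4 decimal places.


The metric has the form g = (A dm^2 + B ds^2)/s^2 with A = 3, B = 8.
Substitute u = sqrt(A/B)*m: g = B*(du^2 + ds^2)/s^2, i.e. B times the
Poincare upper half-plane metric, which has constant Gaussian curvature -1.
Scaling a 2D metric by a constant c divides the Gaussian curvature by c,
so K = -1/B = -1/(8) = -0.1250 everywhere (the point (m, s) = (2, 6) is irrelevant:
the curvature is constant).
The requested Gaussian curvature is K = -0.1250.

-0.1250


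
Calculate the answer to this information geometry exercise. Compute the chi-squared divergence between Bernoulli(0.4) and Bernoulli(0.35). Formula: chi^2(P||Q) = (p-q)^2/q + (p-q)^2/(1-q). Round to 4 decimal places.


Chi-squared divergence between Bernoulli distributions:
chi^2 = (p-q)^2/q + (p-q)^2/(1-q).
p = 0.4, q = 0.35, p-q = 0.05.
(p-q)^2 = 0.0025.
term1 = 0.0025/0.35 = 0.007143.
term2 = 0.0025/0.65 = 0.003846.
chi^2 = 0.007143 + 0.003846 = 0.0110

0.0110


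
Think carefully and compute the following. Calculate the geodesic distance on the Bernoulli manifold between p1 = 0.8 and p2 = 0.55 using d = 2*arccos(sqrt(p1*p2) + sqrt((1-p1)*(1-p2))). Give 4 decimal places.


Geodesic distance on Bernoulli manifold:
d(p1,p2) = 2*arccos(sqrt(p1*p2) + sqrt((1-p1)*(1-p2))).
sqrt(p1*p2) = sqrt(0.8*0.55) = 0.663325.
sqrt((1-p1)*(1-p2)) = sqrt(0.2*0.45) = 0.3.
arg = 0.663325 + 0.3 = 0.963325.
d = 2*arccos(0.963325) = 0.5433

0.5433


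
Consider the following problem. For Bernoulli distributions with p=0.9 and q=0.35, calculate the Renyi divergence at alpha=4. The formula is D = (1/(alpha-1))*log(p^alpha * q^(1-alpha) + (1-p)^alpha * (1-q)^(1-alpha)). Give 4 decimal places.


Renyi divergence of order alpha between Bernoulli distributions:
D = (1/(alpha-1))*log(p^alpha * q^(1-alpha) + (1-p)^alpha * (1-q)^(1-alpha)).
alpha = 4, p = 0.9, q = 0.35.
p^alpha * q^(1-alpha) = 0.9^4 * 0.35^-3 = 15.302624.
(1-p)^alpha * (1-q)^(1-alpha) = 0.1^4 * 0.65^-3 = 0.000364.
sum = 15.302624 + 0.000364 = 15.302988.
D = (1/3)*log(15.302988) = 0.9093

0.9093


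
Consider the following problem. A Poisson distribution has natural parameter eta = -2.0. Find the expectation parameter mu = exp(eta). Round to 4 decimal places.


Expectation parameter for Poisson exponential family:
mu = exp(eta).
eta = -2.0.
mu = exp(-2.0) = 0.1353

0.1353


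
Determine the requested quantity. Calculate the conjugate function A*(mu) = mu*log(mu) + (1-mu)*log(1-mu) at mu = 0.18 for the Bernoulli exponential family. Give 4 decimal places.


Legendre transform for Bernoulli:
A*(mu) = mu*log(mu) + (1-mu)*log(1-mu).
mu = 0.18, 1-mu = 0.82.
mu*log(mu) = 0.18*log(0.18) = -0.308664.
(1-mu)*log(1-mu) = 0.82*log(0.82) = -0.16273.
A* = -0.308664 + -0.16273 = -0.4714

-0.4714


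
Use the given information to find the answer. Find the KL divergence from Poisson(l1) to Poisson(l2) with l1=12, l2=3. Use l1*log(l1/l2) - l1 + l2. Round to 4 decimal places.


KL divergence for Poisson:
KL = l1*log(l1/l2) - l1 + l2.
l1 = 12, l2 = 3.
log(12/3) = 1.386294.
l1*log(l1/l2) = 12 * 1.386294 = 16.635532.
KL = 16.635532 - 12 + 3 = 7.6355

7.6355


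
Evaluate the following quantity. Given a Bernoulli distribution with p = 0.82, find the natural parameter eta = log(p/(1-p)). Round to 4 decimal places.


Natural parameter for Bernoulli: eta = log(p/(1-p)).
p = 0.82, 1-p = 0.18.
p/(1-p) = 4.555556.
eta = log(4.555556) = 1.5163

1.5163


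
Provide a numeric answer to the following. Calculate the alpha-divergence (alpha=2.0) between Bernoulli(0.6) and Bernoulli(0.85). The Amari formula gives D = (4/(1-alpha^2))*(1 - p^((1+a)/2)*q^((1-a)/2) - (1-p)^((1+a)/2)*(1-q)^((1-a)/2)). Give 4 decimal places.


Amari alpha-divergence:
D = (4/(1-alpha^2))*(1 - p^((1+a)/2)*q^((1-a)/2) - (1-p)^((1+a)/2)*(1-q)^((1-a)/2)).
alpha = 2.0, p = 0.6, q = 0.85.
e1 = (1+alpha)/2 = 1.5, e2 = (1-alpha)/2 = -0.5.
t1 = p^e1 * q^e2 = 0.6^1.5 * 0.85^-0.5 = 0.504101.
t2 = (1-p)^e1 * (1-q)^e2 = 0.4^1.5 * 0.15^-0.5 = 0.653197.
4/(1-alpha^2) = -1.333333.
D = -1.333333*(1 - 0.504101 - 0.653197) = 0.2097

0.2097


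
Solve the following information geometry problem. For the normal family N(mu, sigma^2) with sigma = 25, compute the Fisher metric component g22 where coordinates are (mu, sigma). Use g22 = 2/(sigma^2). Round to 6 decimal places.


For the 2-parameter normal family, the Fisher metric has:
  g11 = 1/sigma^2, g22 = 2/sigma^2.
sigma = 25, sigma^2 = 625.
g22 = 0.003200

0.003200


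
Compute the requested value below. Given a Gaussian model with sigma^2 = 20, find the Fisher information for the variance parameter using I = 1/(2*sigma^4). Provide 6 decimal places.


Fisher information for variance: I(sigma^2) = 1/(2*sigma^4).
sigma^2 = 20, so sigma^4 = 400.
I = 1/(2*400) = 1/800 = 0.001250

0.001250


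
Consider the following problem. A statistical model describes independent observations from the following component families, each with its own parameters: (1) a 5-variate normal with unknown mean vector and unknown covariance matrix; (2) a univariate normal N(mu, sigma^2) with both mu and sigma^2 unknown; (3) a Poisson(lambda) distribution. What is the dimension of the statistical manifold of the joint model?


The dimension of a statistical manifold equals the number of free
(independent) real parameters of the model. For a product of independent
blocks the parameter counts add.
- 5-variate normal: 5 (mean) + 5*6/2 = 15 (symmetric covariance) = 20.
- normal (mu, sigma^2): 2.
- Poisson (lambda): 1.
Total = 20 + 2 + 1 = 23.
Dimension = 23

23


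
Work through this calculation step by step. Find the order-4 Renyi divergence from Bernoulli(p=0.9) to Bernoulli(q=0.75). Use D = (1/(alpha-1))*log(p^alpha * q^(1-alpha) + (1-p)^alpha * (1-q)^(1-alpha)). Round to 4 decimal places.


Renyi divergence of order alpha between Bernoulli distributions:
D = (1/(alpha-1))*log(p^alpha * q^(1-alpha) + (1-p)^alpha * (1-q)^(1-alpha)).
alpha = 4, p = 0.9, q = 0.75.
p^alpha * q^(1-alpha) = 0.9^4 * 0.75^-3 = 1.5552.
(1-p)^alpha * (1-q)^(1-alpha) = 0.1^4 * 0.25^-3 = 0.0064.
sum = 1.5552 + 0.0064 = 1.5616.
D = (1/3)*log(1.5616) = 0.1486

0.1486


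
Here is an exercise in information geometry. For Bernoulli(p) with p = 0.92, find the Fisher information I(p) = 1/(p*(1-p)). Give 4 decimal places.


For Bernoulli(p), Fisher information is I(p) = 1/(p*(1-p)).
p = 0.92, 1-p = 0.08.
p*(1-p) = 0.0736.
I(p) = 1/0.0736 = 13.5870

13.5870


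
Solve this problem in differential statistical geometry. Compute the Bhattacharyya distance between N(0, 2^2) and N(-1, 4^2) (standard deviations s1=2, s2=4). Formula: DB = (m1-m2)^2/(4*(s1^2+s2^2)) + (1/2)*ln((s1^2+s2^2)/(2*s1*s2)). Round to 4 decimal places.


Bhattacharyya distance between two Gaussians:
DB = (m1-m2)^2/(4*(s1^2+s2^2)) + (1/2)*ln((s1^2+s2^2)/(2*s1*s2)).
(m1-m2)^2 = (1)^2 = 1.
s1^2+s2^2 = 4 + 16 = 20.
term1 = 1/80 = 0.0125.
term2 = 0.5*ln(20/16.0) = 0.111572.
DB = 0.0125 + 0.111572 = 0.1241

0.1241


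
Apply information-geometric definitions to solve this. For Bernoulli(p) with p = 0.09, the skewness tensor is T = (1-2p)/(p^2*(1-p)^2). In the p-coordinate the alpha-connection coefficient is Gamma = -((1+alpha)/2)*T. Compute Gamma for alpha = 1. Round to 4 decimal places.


Skewness (Amari-Chentsov) tensor: T = (1-2p)/(p^2*(1-p)^2).
p = 0.09, 1-2p = 0.82, p^2 = 0.0081, (1-p)^2 = 0.8281.
T = 0.82/(0.0081 * 0.8281) = 122.249206.
In the p-coordinate, Gamma^(alpha) = Gamma^(0) - (alpha/2)*T with Gamma^(0) = (1/2)*g'(p) = -T/2,
so Gamma^(alpha) = -((1+alpha)/2)*T.
alpha = 1, -(1+alpha)/2 = -1.0.
Gamma = -1.0 * 122.249206 = -122.2492

-122.2492


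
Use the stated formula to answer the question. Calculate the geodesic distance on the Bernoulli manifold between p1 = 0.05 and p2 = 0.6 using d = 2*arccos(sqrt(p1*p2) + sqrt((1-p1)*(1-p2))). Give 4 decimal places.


Geodesic distance on Bernoulli manifold:
d(p1,p2) = 2*arccos(sqrt(p1*p2) + sqrt((1-p1)*(1-p2))).
sqrt(p1*p2) = sqrt(0.05*0.6) = 0.173205.
sqrt((1-p1)*(1-p2)) = sqrt(0.95*0.4) = 0.616441.
arg = 0.173205 + 0.616441 = 0.789646.
d = 2*arccos(0.789646) = 1.3211

1.3211


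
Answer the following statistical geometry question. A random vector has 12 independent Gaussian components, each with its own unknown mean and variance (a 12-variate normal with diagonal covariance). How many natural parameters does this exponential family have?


Exponential family dimension calculation:
Each univariate normal has two natural parameters (mu/sigma^2 and -1/(2 sigma^2)).
With 12 independent components, dim = 2 * 12 = 24.

24


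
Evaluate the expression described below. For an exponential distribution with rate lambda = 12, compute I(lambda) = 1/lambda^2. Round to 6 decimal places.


Fisher information for exponential: I(lambda) = 1/lambda^2.
lambda = 12, lambda^2 = 144.
I = 1/144 = 0.006944

0.006944


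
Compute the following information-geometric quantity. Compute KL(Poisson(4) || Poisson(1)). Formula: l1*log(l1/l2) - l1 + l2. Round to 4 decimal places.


KL divergence for Poisson:
KL = l1*log(l1/l2) - l1 + l2.
l1 = 4, l2 = 1.
log(4/1) = 1.386294.
l1*log(l1/l2) = 4 * 1.386294 = 5.545177.
KL = 5.545177 - 4 + 1 = 2.5452

2.5452


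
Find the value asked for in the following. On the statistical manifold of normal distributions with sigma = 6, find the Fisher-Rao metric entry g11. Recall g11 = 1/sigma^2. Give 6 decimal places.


For the 2-parameter normal family, the Fisher metric has:
  g11 = 1/sigma^2, g22 = 2/sigma^2.
sigma = 6, sigma^2 = 36.
g11 = 0.027778

0.027778


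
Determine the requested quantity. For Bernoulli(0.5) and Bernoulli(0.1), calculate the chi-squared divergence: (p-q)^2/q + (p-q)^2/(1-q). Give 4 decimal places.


Chi-squared divergence between Bernoulli distributions:
chi^2 = (p-q)^2/q + (p-q)^2/(1-q).
p = 0.5, q = 0.1, p-q = 0.4.
(p-q)^2 = 0.16.
term1 = 0.16/0.1 = 1.6.
term2 = 0.16/0.9 = 0.177778.
chi^2 = 1.6 + 0.177778 = 1.7778

1.7778


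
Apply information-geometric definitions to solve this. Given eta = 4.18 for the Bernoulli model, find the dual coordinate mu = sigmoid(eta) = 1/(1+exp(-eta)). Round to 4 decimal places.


Dual coordinate (expectation parameter) for Bernoulli:
mu = 1/(1+exp(-eta)).
eta = 4.18.
exp(-eta) = exp(-4.18) = 0.015299.
mu = 1/(1+0.015299) = 0.9849

0.9849


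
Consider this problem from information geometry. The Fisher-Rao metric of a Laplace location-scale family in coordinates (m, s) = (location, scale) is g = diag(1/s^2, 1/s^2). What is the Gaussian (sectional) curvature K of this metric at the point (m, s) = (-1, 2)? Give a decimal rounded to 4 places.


The metric has the form g = (A dm^2 + B ds^2)/s^2 with A = 1, B = 1.
Substitute u = sqrt(A/B)*m: g = B*(du^2 + ds^2)/s^2, i.e. B times the
Poincare upper half-plane metric, which has constant Gaussian curvature -1.
Scaling a 2D metric by a constant c divides the Gaussian curvature by c,
so K = -1/B = -1/(1) = -1.0000 everywhere (the point (m, s) = (-1, 2) is irrelevant:
the curvature is constant).
The requested Gaussian curvature is K = -1.0000.

-1.0000


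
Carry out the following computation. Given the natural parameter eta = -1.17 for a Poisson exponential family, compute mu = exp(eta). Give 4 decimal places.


Expectation parameter for Poisson exponential family:
mu = exp(eta).
eta = -1.17.
mu = exp(-1.17) = 0.3104

0.3104


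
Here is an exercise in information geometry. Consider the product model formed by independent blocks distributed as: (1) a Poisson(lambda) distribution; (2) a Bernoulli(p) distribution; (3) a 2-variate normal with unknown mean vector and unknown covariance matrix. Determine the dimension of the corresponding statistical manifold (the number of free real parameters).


The dimension of a statistical manifold equals the number of free
(independent) real parameters of the model. For a product of independent
blocks the parameter counts add.
- Poisson (lambda): 1.
- Bernoulli (p): 1.
- 2-variate normal: 2 (mean) + 2*3/2 = 3 (symmetric covariance) = 5.
Total = 1 + 1 + 5 = 7.
Dimension = 7

7


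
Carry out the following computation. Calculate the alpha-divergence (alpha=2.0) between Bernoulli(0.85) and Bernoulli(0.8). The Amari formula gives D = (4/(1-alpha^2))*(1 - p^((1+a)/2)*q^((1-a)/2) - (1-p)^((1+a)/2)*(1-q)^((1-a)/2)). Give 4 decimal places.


Amari alpha-divergence:
D = (4/(1-alpha^2))*(1 - p^((1+a)/2)*q^((1-a)/2) - (1-p)^((1+a)/2)*(1-q)^((1-a)/2)).
alpha = 2.0, p = 0.85, q = 0.8.
e1 = (1+alpha)/2 = 1.5, e2 = (1-alpha)/2 = -0.5.
t1 = p^e1 * q^e2 = 0.85^1.5 * 0.8^-0.5 = 0.87616.
t2 = (1-p)^e1 * (1-q)^e2 = 0.15^1.5 * 0.2^-0.5 = 0.129904.
4/(1-alpha^2) = -1.333333.
D = -1.333333*(1 - 0.87616 - 0.129904) = 0.0081

0.0081


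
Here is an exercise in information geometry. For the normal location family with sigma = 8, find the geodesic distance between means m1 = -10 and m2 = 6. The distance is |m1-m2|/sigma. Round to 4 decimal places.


On the fixed-variance normal subfamily, geodesic distance = |m1-m2|/sigma.
|-10 - 6| = 16.
sigma = 8.
d = 16/8 = 2.0000

2.0000


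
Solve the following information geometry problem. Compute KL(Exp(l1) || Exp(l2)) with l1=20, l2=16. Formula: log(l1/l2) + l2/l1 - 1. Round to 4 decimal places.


KL divergence for exponential family:
KL = log(l1/l2) + l2/l1 - 1.
log(20/16) = 0.223144.
16/20 = 0.8.
KL = 0.223144 + 0.8 - 1 = 0.0231

0.0231


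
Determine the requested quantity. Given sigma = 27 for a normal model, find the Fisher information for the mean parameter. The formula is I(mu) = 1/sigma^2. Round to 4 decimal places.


The Fisher information for the mean of a normal distribution is I(mu) = 1/sigma^2.
sigma = 27, so sigma^2 = 729.
I(mu) = 1/729 = 0.0014

0.0014


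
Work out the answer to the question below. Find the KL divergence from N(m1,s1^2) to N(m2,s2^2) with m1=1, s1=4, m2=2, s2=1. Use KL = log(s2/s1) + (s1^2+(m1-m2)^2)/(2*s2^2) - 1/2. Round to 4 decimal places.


KL divergence between normal distributions:
KL = log(s2/s1) + (s1^2 + (m1-m2)^2)/(2*s2^2) - 1/2.
log(1/4) = -1.386294.
(4^2 + (1-2)^2)/(2*1^2) = (16 + 1)/2 = 8.5.
KL = -1.386294 + 8.5 - 0.5 = 6.6137

6.6137


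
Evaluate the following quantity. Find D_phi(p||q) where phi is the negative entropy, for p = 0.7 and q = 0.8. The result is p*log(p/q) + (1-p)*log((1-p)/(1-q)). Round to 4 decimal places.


Bregman divergence with negative entropy generator:
D = p*log(p/q) + (1-p)*log((1-p)/(1-q)).
p = 0.7, q = 0.8.
p*log(p/q) = 0.7*log(0.7/0.8) = -0.093472.
(1-p)*log((1-p)/(1-q)) = 0.3*log(0.3/0.2) = 0.12164.
D = -0.093472 + 0.12164 = 0.0282

0.0282


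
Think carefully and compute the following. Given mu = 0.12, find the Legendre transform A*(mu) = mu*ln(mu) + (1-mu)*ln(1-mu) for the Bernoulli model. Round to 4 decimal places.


Legendre transform for Bernoulli:
A*(mu) = mu*log(mu) + (1-mu)*log(1-mu).
mu = 0.12, 1-mu = 0.88.
mu*log(mu) = 0.12*log(0.12) = -0.254432.
(1-mu)*log(1-mu) = 0.88*log(0.88) = -0.112493.
A* = -0.254432 + -0.112493 = -0.3669

-0.3669


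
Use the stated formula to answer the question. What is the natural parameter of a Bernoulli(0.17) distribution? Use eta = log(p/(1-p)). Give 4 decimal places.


Natural parameter for Bernoulli: eta = log(p/(1-p)).
p = 0.17, 1-p = 0.83.
p/(1-p) = 0.204819.
eta = log(0.204819) = -1.5856

-1.5856


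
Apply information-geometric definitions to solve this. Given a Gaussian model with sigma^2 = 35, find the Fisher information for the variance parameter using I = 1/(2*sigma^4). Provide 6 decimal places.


Fisher information for variance: I(sigma^2) = 1/(2*sigma^4).
sigma^2 = 35, so sigma^4 = 1225.
I = 1/(2*1225) = 1/2450 = 0.000408

0.000408


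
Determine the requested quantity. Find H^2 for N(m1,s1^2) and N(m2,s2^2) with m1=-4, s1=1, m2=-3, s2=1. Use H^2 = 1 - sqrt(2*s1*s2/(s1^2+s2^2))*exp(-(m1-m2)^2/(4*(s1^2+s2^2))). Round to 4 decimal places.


Squared Hellinger distance for Gaussians:
H^2 = 1 - sqrt(2*s1*s2/(s1^2+s2^2)) * exp(-(m1-m2)^2/(4*(s1^2+s2^2))).
s1^2 = 1, s2^2 = 1, s1^2+s2^2 = 2.
sqrt(2*1*1/(2)) = 1.0.
(m1-m2)^2 = (-1)^2 = 1.
exp(-1/(4*2)) = exp(-0.125) = 0.882497.
H^2 = 1 - 1.0*0.882497 = 0.1175

0.1175


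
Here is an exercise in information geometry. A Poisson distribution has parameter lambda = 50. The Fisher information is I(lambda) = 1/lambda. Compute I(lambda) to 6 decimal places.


Fisher information for Poisson: I(lambda) = 1/lambda.
lambda = 50.
I(lambda) = 1/50 = 0.020000

0.020000


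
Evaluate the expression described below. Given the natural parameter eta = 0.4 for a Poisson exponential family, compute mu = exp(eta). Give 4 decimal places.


Expectation parameter for Poisson exponential family:
mu = exp(eta).
eta = 0.4.
mu = exp(0.4) = 1.4918

1.4918


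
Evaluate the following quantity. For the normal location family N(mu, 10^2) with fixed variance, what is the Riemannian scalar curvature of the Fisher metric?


This family has a single free parameter, so its statistical manifold
is 1-dimensional. The Riemann curvature tensor of any 1-dimensional
Riemannian manifold vanishes identically, so R = 0.

0


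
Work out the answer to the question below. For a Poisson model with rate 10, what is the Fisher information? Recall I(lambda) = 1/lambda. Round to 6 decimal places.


Fisher information for Poisson: I(lambda) = 1/lambda.
lambda = 10.
I(lambda) = 1/10 = 0.100000

0.100000


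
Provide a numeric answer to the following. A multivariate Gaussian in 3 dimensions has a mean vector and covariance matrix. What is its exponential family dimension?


Exponential family dimension calculation:
For 3-dim MVN: mean has 3 params, covariance has 3*4/2 = 6 unique entries.
Total dim = 3 + 6 = 9.

9


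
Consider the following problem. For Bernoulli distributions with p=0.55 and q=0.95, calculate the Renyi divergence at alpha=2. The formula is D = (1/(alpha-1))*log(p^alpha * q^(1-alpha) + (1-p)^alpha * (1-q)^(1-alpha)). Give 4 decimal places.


Renyi divergence of order alpha between Bernoulli distributions:
D = (1/(alpha-1))*log(p^alpha * q^(1-alpha) + (1-p)^alpha * (1-q)^(1-alpha)).
alpha = 2, p = 0.55, q = 0.95.
p^alpha * q^(1-alpha) = 0.55^2 * 0.95^-1 = 0.318421.
(1-p)^alpha * (1-q)^(1-alpha) = 0.45^2 * 0.05^-1 = 4.05.
sum = 0.318421 + 4.05 = 4.368421.
D = (1/1)*log(4.368421) = 1.4744

1.4744


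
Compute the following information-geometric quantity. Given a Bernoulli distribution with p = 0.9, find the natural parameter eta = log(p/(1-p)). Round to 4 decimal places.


Natural parameter for Bernoulli: eta = log(p/(1-p)).
p = 0.9, 1-p = 0.1.
p/(1-p) = 9.0.
eta = log(9.0) = 2.1972

2.1972


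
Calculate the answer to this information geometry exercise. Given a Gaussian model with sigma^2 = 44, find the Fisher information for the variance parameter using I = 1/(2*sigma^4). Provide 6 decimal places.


Fisher information for variance: I(sigma^2) = 1/(2*sigma^4).
sigma^2 = 44, so sigma^4 = 1936.
I = 1/(2*1936) = 1/3872 = 0.000258

0.000258


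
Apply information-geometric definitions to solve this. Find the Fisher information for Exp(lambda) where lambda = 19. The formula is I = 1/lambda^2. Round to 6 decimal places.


Fisher information for exponential: I(lambda) = 1/lambda^2.
lambda = 19, lambda^2 = 361.
I = 1/361 = 0.002770

0.002770


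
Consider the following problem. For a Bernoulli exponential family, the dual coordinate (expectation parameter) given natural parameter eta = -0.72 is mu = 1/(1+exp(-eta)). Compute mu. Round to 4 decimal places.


Dual coordinate (expectation parameter) for Bernoulli:
mu = 1/(1+exp(-eta)).
eta = -0.72.
exp(-eta) = exp(0.72) = 2.054433.
mu = 1/(1+2.054433) = 0.3274

0.3274


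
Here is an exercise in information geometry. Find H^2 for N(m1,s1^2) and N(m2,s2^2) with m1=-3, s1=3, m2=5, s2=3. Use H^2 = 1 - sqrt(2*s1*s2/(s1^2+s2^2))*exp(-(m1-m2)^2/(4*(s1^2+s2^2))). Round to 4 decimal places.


Squared Hellinger distance for Gaussians:
H^2 = 1 - sqrt(2*s1*s2/(s1^2+s2^2)) * exp(-(m1-m2)^2/(4*(s1^2+s2^2))).
s1^2 = 9, s2^2 = 9, s1^2+s2^2 = 18.
sqrt(2*3*3/(18)) = 1.0.
(m1-m2)^2 = (-8)^2 = 64.
exp(-64/(4*18)) = exp(-0.888889) = 0.411112.
H^2 = 1 - 1.0*0.411112 = 0.5889

0.5889


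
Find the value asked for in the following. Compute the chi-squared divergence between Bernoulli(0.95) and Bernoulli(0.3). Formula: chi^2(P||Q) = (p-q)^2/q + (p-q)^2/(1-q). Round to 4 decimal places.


Chi-squared divergence between Bernoulli distributions:
chi^2 = (p-q)^2/q + (p-q)^2/(1-q).
p = 0.95, q = 0.3, p-q = 0.65.
(p-q)^2 = 0.4225.
term1 = 0.4225/0.3 = 1.408333.
term2 = 0.4225/0.7 = 0.603571.
chi^2 = 1.408333 + 0.603571 = 2.0119

2.0119


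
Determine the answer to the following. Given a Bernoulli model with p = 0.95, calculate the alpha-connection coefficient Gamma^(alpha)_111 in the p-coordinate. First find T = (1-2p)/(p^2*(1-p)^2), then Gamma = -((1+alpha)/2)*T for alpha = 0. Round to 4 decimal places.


Skewness (Amari-Chentsov) tensor: T = (1-2p)/(p^2*(1-p)^2).
p = 0.95, 1-2p = -0.9, p^2 = 0.9025, (1-p)^2 = 0.0025.
T = -0.9/(0.9025 * 0.0025) = -398.891967.
In the p-coordinate, Gamma^(alpha) = Gamma^(0) - (alpha/2)*T with Gamma^(0) = (1/2)*g'(p) = -T/2,
so Gamma^(alpha) = -((1+alpha)/2)*T.
alpha = 0, -(1+alpha)/2 = -0.5.
Gamma = -0.5 * -398.891967 = 199.4460

199.4460


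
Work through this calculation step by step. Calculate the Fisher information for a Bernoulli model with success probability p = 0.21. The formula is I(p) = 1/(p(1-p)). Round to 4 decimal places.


For Bernoulli(p), Fisher information is I(p) = 1/(p*(1-p)).
p = 0.21, 1-p = 0.79.
p*(1-p) = 0.1659.
I(p) = 1/0.1659 = 6.0277

6.0277


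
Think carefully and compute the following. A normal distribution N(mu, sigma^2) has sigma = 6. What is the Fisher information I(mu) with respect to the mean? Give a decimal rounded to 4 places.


The Fisher information for the mean of a normal distribution is I(mu) = 1/sigma^2.
sigma = 6, so sigma^2 = 36.
I(mu) = 1/36 = 0.0278

0.0278


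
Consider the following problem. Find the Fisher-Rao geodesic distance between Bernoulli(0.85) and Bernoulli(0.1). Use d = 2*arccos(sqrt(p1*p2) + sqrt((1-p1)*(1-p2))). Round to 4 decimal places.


Geodesic distance on Bernoulli manifold:
d(p1,p2) = 2*arccos(sqrt(p1*p2) + sqrt((1-p1)*(1-p2))).
sqrt(p1*p2) = sqrt(0.85*0.1) = 0.291548.
sqrt((1-p1)*(1-p2)) = sqrt(0.15*0.9) = 0.367423.
arg = 0.291548 + 0.367423 = 0.658971.
d = 2*arccos(0.658971) = 1.7027

1.7027


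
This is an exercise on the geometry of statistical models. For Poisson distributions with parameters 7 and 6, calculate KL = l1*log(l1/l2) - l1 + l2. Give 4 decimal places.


KL divergence for Poisson:
KL = l1*log(l1/l2) - l1 + l2.
l1 = 7, l2 = 6.
log(7/6) = 0.154151.
l1*log(l1/l2) = 7 * 0.154151 = 1.079055.
KL = 1.079055 - 7 + 6 = 0.0791

0.0791


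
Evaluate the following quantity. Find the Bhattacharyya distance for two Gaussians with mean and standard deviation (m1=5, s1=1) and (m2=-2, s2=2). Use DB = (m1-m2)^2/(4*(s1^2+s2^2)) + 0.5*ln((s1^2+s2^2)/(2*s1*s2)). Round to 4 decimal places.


Bhattacharyya distance between two Gaussians:
DB = (m1-m2)^2/(4*(s1^2+s2^2)) + (1/2)*ln((s1^2+s2^2)/(2*s1*s2)).
(m1-m2)^2 = (7)^2 = 49.
s1^2+s2^2 = 1 + 4 = 5.
term1 = 49/20 = 2.45.
term2 = 0.5*ln(5/4.0) = 0.111572.
DB = 2.45 + 0.111572 = 2.5616

2.5616


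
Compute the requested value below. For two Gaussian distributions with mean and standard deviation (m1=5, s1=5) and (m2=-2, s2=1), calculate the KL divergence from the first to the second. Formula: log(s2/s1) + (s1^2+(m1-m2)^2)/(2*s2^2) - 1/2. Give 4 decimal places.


KL divergence between normal distributions:
KL = log(s2/s1) + (s1^2 + (m1-m2)^2)/(2*s2^2) - 1/2.
log(1/5) = -1.609438.
(5^2 + (5--2)^2)/(2*1^2) = (25 + 49)/2 = 37.0.
KL = -1.609438 + 37.0 - 0.5 = 34.8906

34.8906


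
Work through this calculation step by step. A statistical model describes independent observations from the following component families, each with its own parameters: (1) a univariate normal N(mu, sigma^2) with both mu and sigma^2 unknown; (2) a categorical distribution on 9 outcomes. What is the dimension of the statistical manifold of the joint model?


The dimension of a statistical manifold equals the number of free
(independent) real parameters of the model. For a product of independent
blocks the parameter counts add.
- normal (mu, sigma^2): 2.
- categorical on 9 outcomes (probabilities sum to 1): 9-1 = 8.
Total = 2 + 8 = 10.
Dimension = 10

10


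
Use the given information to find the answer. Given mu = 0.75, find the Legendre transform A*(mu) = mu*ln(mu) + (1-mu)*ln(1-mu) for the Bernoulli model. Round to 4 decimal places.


Legendre transform for Bernoulli:
A*(mu) = mu*log(mu) + (1-mu)*log(1-mu).
mu = 0.75, 1-mu = 0.25.
mu*log(mu) = 0.75*log(0.75) = -0.215762.
(1-mu)*log(1-mu) = 0.25*log(0.25) = -0.346574.
A* = -0.215762 + -0.346574 = -0.5623

-0.5623


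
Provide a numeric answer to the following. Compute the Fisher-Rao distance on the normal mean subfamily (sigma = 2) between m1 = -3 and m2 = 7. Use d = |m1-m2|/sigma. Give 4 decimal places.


On the fixed-variance normal subfamily, geodesic distance = |m1-m2|/sigma.
|-3 - 7| = 10.
sigma = 2.
d = 10/2 = 5.0000

5.0000


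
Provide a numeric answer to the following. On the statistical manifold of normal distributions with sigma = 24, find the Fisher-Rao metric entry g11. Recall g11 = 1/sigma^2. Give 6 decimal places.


For the 2-parameter normal family, the Fisher metric has:
  g11 = 1/sigma^2, g22 = 2/sigma^2.
sigma = 24, sigma^2 = 576.
g11 = 0.001736

0.001736


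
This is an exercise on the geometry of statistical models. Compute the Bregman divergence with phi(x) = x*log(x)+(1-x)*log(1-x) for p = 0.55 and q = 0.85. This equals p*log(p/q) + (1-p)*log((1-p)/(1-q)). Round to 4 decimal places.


Bregman divergence with negative entropy generator:
D = p*log(p/q) + (1-p)*log((1-p)/(1-q)).
p = 0.55, q = 0.85.
p*log(p/q) = 0.55*log(0.55/0.85) = -0.239425.
(1-p)*log((1-p)/(1-q)) = 0.45*log(0.45/0.15) = 0.494376.
D = -0.239425 + 0.494376 = 0.2550

0.2550


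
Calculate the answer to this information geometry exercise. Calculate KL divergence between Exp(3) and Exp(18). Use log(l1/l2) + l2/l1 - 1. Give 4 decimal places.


KL divergence for exponential family:
KL = log(l1/l2) + l2/l1 - 1.
log(3/18) = -1.791759.
18/3 = 6.0.
KL = -1.791759 + 6.0 - 1 = 3.2082

3.2082


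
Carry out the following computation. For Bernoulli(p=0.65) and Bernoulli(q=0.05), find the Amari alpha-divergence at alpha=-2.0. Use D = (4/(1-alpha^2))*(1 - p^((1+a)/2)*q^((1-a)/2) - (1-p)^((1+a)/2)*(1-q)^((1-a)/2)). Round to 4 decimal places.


Amari alpha-divergence:
D = (4/(1-alpha^2))*(1 - p^((1+a)/2)*q^((1-a)/2) - (1-p)^((1+a)/2)*(1-q)^((1-a)/2)).
alpha = -2.0, p = 0.65, q = 0.05.
e1 = (1+alpha)/2 = -0.5, e2 = (1-alpha)/2 = 1.5.
t1 = p^e1 * q^e2 = 0.65^-0.5 * 0.05^1.5 = 0.013868.
t2 = (1-p)^e1 * (1-q)^e2 = 0.35^-0.5 * 0.95^1.5 = 1.565133.
4/(1-alpha^2) = -1.333333.
D = -1.333333*(1 - 0.013868 - 1.565133) = 0.7720

0.7720


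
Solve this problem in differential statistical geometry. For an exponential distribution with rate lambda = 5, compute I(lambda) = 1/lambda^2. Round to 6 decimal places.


Fisher information for exponential: I(lambda) = 1/lambda^2.
lambda = 5, lambda^2 = 25.
I = 1/25 = 0.040000

0.040000


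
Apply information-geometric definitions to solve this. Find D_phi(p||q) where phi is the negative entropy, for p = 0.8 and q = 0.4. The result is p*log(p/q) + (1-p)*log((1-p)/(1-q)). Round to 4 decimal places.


Bregman divergence with negative entropy generator:
D = p*log(p/q) + (1-p)*log((1-p)/(1-q)).
p = 0.8, q = 0.4.
p*log(p/q) = 0.8*log(0.8/0.4) = 0.554518.
(1-p)*log((1-p)/(1-q)) = 0.2*log(0.2/0.6) = -0.219722.
D = 0.554518 + -0.219722 = 0.3348

0.3348


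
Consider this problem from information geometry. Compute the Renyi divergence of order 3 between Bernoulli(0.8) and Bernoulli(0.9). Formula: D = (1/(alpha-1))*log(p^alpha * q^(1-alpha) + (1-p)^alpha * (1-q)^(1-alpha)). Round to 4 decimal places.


Renyi divergence of order alpha between Bernoulli distributions:
D = (1/(alpha-1))*log(p^alpha * q^(1-alpha) + (1-p)^alpha * (1-q)^(1-alpha)).
alpha = 3, p = 0.8, q = 0.9.
p^alpha * q^(1-alpha) = 0.8^3 * 0.9^-2 = 0.632099.
(1-p)^alpha * (1-q)^(1-alpha) = 0.2^3 * 0.1^-2 = 0.8.
sum = 0.632099 + 0.8 = 1.432099.
D = (1/2)*log(1.432099) = 0.1796

0.1796


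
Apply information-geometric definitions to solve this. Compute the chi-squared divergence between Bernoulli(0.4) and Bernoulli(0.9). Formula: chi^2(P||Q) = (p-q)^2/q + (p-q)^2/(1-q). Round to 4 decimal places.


Chi-squared divergence between Bernoulli distributions:
chi^2 = (p-q)^2/q + (p-q)^2/(1-q).
p = 0.4, q = 0.9, p-q = -0.5.
(p-q)^2 = 0.25.
term1 = 0.25/0.9 = 0.277778.
term2 = 0.25/0.1 = 2.5.
chi^2 = 0.277778 + 2.5 = 2.7778

2.7778


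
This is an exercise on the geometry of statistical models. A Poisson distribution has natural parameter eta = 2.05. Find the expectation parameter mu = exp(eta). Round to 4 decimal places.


Expectation parameter for Poisson exponential family:
mu = exp(eta).
eta = 2.05.
mu = exp(2.05) = 7.7679

7.7679


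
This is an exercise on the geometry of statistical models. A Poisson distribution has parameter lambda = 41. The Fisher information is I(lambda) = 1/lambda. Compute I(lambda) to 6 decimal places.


Fisher information for Poisson: I(lambda) = 1/lambda.
lambda = 41.
I(lambda) = 1/41 = 0.024390

0.024390


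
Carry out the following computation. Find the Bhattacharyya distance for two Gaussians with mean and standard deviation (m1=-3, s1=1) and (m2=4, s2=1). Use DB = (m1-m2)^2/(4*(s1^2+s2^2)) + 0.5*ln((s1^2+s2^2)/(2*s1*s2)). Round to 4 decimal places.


Bhattacharyya distance between two Gaussians:
DB = (m1-m2)^2/(4*(s1^2+s2^2)) + (1/2)*ln((s1^2+s2^2)/(2*s1*s2)).
(m1-m2)^2 = (-7)^2 = 49.
s1^2+s2^2 = 1 + 1 = 2.
term1 = 49/8 = 6.125.
term2 = 0.5*ln(2/2.0) = 0.0.
DB = 6.125 + 0.0 = 6.1250

6.1250


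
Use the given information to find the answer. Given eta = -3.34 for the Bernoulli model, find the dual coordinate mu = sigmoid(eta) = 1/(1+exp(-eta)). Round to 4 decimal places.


Dual coordinate (expectation parameter) for Bernoulli:
mu = 1/(1+exp(-eta)).
eta = -3.34.
exp(-eta) = exp(3.34) = 28.219127.
mu = 1/(1+28.219127) = 0.0342

0.0342


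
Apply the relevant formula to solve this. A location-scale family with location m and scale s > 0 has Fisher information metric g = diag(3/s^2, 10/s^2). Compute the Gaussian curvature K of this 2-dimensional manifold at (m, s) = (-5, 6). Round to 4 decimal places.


The metric has the form g = (A dm^2 + B ds^2)/s^2 with A = 3, B = 10.
Substitute u = sqrt(A/B)*m: g = B*(du^2 + ds^2)/s^2, i.e. B times the
Poincare upper half-plane metric, which has constant Gaussian curvature -1.
Scaling a 2D metric by a constant c divides the Gaussian curvature by c,
so K = -1/B = -1/(10) = -0.1000 everywhere (the point (m, s) = (-5, 6) is irrelevant:
the curvature is constant).
The requested Gaussian curvature is K = -0.1000.

-0.1000


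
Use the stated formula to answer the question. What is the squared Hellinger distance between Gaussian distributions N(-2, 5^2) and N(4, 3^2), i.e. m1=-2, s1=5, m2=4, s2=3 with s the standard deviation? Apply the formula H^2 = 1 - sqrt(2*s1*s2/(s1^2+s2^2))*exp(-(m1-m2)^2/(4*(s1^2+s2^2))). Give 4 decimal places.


Squared Hellinger distance for Gaussians:
H^2 = 1 - sqrt(2*s1*s2/(s1^2+s2^2)) * exp(-(m1-m2)^2/(4*(s1^2+s2^2))).
s1^2 = 25, s2^2 = 9, s1^2+s2^2 = 34.
sqrt(2*5*3/(34)) = 0.939336.
(m1-m2)^2 = (-6)^2 = 36.
exp(-36/(4*34)) = exp(-0.264706) = 0.767432.
H^2 = 1 - 0.939336*0.767432 = 0.2791

0.2791


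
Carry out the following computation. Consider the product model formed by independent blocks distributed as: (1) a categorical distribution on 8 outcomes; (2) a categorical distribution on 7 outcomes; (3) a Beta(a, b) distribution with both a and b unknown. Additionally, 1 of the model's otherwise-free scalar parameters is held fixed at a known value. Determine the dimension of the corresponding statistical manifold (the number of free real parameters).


The dimension of a statistical manifold equals the number of free
(independent) real parameters of the model. For a product of independent
blocks the parameter counts add.
- categorical on 8 outcomes (probabilities sum to 1): 8-1 = 7.
- categorical on 7 outcomes (probabilities sum to 1): 7-1 = 6.
- Beta (a, b): 2.
Total = 7 + 6 + 2 = 15.
1 parameter(s) fixed at known values: 15 - 1 = 14.
Dimension = 14

14


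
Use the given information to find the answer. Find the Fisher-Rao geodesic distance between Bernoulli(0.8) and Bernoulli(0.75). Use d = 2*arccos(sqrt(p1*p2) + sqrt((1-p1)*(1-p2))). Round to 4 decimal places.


Geodesic distance on Bernoulli manifold:
d(p1,p2) = 2*arccos(sqrt(p1*p2) + sqrt((1-p1)*(1-p2))).
sqrt(p1*p2) = sqrt(0.8*0.75) = 0.774597.
sqrt((1-p1)*(1-p2)) = sqrt(0.2*0.25) = 0.223607.
arg = 0.774597 + 0.223607 = 0.998203.
d = 2*arccos(0.998203) = 0.1199

0.1199


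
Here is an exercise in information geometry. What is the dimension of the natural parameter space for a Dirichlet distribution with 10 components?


Exponential family dimension calculation:
Dirichlet with 10 components has 10 natural parameters.

10


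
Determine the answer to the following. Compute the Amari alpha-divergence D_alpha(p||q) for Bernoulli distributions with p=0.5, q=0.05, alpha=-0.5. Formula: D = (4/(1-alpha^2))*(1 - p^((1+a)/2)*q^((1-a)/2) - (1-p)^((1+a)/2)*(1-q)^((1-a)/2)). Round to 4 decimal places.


Amari alpha-divergence:
D = (4/(1-alpha^2))*(1 - p^((1+a)/2)*q^((1-a)/2) - (1-p)^((1+a)/2)*(1-q)^((1-a)/2)).
alpha = -0.5, p = 0.5, q = 0.05.
e1 = (1+alpha)/2 = 0.25, e2 = (1-alpha)/2 = 0.75.
t1 = p^e1 * q^e2 = 0.5^0.25 * 0.05^0.75 = 0.088914.
t2 = (1-p)^e1 * (1-q)^e2 = 0.5^0.25 * 0.95^0.75 = 0.809161.
4/(1-alpha^2) = 5.333333.
D = 5.333333*(1 - 0.088914 - 0.809161) = 0.5436

0.5436


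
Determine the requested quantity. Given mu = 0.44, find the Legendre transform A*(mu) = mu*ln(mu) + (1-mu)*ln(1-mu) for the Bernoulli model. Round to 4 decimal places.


Legendre transform for Bernoulli:
A*(mu) = mu*log(mu) + (1-mu)*log(1-mu).
mu = 0.44, 1-mu = 0.56.
mu*log(mu) = 0.44*log(0.44) = -0.361231.
(1-mu)*log(1-mu) = 0.56*log(0.56) = -0.324698.
A* = -0.361231 + -0.324698 = -0.6859

-0.6859


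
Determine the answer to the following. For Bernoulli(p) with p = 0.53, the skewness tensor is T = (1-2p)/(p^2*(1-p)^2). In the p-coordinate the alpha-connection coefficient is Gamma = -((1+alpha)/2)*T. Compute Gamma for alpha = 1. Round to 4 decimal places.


Skewness (Amari-Chentsov) tensor: T = (1-2p)/(p^2*(1-p)^2).
p = 0.53, 1-2p = -0.06, p^2 = 0.2809, (1-p)^2 = 0.2209.
T = -0.06/(0.2809 * 0.2209) = -0.96695.
In the p-coordinate, Gamma^(alpha) = Gamma^(0) - (alpha/2)*T with Gamma^(0) = (1/2)*g'(p) = -T/2,
so Gamma^(alpha) = -((1+alpha)/2)*T.
alpha = 1, -(1+alpha)/2 = -1.0.
Gamma = -1.0 * -0.96695 = 0.9669

0.9669


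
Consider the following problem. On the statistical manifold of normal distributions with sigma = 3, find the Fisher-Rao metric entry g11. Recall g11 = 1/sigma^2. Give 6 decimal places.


For the 2-parameter normal family, the Fisher metric has:
  g11 = 1/sigma^2, g22 = 2/sigma^2.
sigma = 3, sigma^2 = 9.
g11 = 0.111111

0.111111


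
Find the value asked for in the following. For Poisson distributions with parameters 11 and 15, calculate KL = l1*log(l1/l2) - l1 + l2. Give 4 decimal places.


KL divergence for Poisson:
KL = l1*log(l1/l2) - l1 + l2.
l1 = 11, l2 = 15.
log(11/15) = -0.310155.
l1*log(l1/l2) = 11 * -0.310155 = -3.411704.
KL = -3.411704 - 11 + 15 = 0.5883

0.5883


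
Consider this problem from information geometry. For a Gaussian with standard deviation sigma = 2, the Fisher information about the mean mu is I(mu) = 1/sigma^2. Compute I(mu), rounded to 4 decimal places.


The Fisher information for the mean of a normal distribution is I(mu) = 1/sigma^2.
sigma = 2, so sigma^2 = 4.
I(mu) = 1/4 = 0.2500

0.2500


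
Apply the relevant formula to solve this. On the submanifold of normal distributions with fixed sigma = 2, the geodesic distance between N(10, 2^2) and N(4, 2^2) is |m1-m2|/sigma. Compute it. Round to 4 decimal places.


On the fixed-variance normal subfamily, geodesic distance = |m1-m2|/sigma.
|10 - 4| = 6.
sigma = 2.
d = 6/2 = 3.0000

3.0000


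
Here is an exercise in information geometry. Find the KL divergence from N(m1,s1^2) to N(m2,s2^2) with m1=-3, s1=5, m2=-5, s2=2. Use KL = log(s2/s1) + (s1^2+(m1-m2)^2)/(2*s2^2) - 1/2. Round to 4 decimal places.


KL divergence between normal distributions:
KL = log(s2/s1) + (s1^2 + (m1-m2)^2)/(2*s2^2) - 1/2.
log(2/5) = -0.916291.
(5^2 + (-3--5)^2)/(2*2^2) = (25 + 4)/8 = 3.625.
KL = -0.916291 + 3.625 - 0.5 = 2.2087

2.2087


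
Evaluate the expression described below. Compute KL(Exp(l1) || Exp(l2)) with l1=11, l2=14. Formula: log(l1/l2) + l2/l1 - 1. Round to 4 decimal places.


KL divergence for exponential family:
KL = log(l1/l2) + l2/l1 - 1.
log(11/14) = -0.241162.
14/11 = 1.272727.
KL = -0.241162 + 1.272727 - 1 = 0.0316

0.0316


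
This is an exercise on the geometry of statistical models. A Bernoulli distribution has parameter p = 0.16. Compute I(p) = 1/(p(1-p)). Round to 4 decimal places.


For Bernoulli(p), Fisher information is I(p) = 1/(p*(1-p)).
p = 0.16, 1-p = 0.84.
p*(1-p) = 0.1344.
I(p) = 1/0.1344 = 7.4405

7.4405


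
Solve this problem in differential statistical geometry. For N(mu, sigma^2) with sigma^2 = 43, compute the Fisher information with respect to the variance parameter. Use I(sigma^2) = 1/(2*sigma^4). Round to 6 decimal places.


Fisher information for variance: I(sigma^2) = 1/(2*sigma^4).
sigma^2 = 43, so sigma^4 = 1849.
I = 1/(2*1849) = 1/3698 = 0.000270

0.000270


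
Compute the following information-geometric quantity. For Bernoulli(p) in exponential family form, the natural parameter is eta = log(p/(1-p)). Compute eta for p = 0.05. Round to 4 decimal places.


Natural parameter for Bernoulli: eta = log(p/(1-p)).
p = 0.05, 1-p = 0.95.
p/(1-p) = 0.052632.
eta = log(0.052632) = -2.9444

-2.9444
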